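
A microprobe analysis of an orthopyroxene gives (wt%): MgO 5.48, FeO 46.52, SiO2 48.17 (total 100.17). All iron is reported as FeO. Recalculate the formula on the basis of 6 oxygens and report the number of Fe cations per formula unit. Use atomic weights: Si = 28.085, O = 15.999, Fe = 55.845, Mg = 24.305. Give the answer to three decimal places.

1.628 Fe apfu

5.48 wt% MgO ÷ 40.304 g/mol = 0.13597 mol, giving 0.13597 Mg and 0.13597 O.
46.52 wt% FeO ÷ 71.844 g/mol = 0.64751 mol, giving 0.64751 Fe and 0.64751 O.
48.17 wt% SiO2 ÷ 60.083 g/mol = 0.80172 mol, giving 0.80172 Si and 1.60344 O.
Oxygen sums to 2.38692; scaling by 6/2.38692 = 2.51370 puts the formula on 6 O.
Fe: 0.64751 × 2.51370 = 1.628 atoms per formula unit.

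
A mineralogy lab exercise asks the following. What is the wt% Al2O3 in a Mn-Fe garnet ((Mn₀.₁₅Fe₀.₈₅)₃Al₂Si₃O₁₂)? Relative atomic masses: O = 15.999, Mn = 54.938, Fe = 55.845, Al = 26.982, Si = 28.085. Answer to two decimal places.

20.50 wt%

Formula mass = 497.334 g/mol.
2 Al → 1.0000 mol Al2O3 per formula unit; M(Al2O3) = 101.961, so Al2O3 mass = 101.961 g.
101.961/497.334 × 100 = 20.50 wt%.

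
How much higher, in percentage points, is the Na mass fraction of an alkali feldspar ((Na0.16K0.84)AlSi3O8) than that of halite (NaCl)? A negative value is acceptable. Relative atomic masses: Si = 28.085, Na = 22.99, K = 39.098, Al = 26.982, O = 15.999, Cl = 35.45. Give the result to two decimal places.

Na in (Na0.16K0.84)AlSi3O8: molar mass 275.750 g/mol; 0.16×22.99 = 3.678 g → 1.33 wt%.
Na in NaCl: molar mass 58.440 g/mol; 1×22.99 = 22.990 g → 39.34 wt%.
Difference = 1.33 − 39.34 = -38.01 percentage points.

-38.01 percentage points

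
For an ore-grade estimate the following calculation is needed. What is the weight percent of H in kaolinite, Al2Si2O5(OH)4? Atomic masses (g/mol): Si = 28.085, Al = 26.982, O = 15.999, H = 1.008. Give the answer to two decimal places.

Molar mass of Al2Si2O5(OH)4: 2*26.982 + 2*28.085 + 9*15.999 + 4*1.008 = 258.157 g/mol.
Mass of H per formula unit: 4 × 1.008 = 4.032 g.
Weight fraction H = 4.032 / 258.157 = 0.0156.

1.56 weight percent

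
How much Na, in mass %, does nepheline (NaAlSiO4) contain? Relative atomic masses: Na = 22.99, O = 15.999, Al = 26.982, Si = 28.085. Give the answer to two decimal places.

16.18 mass %

M(NaAlSiO4) = 142.053 g/mol.
Na contributes 1 × 22.99 = 22.990 g per mole.
22.990/142.053 = 0.1618 → 16.18%.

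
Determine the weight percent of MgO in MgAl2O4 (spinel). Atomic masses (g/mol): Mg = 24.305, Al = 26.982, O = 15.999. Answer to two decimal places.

28.33 wt%

Molar mass of MgAl2O4 = 1×24.305 + 2×26.982 + 4×15.999 = 142.265 g/mol.
Each formula unit contains 1 Mg, equivalent to 1/1 = 1.0000 mol MgO.
M(MgO) = 1×24.305 + 1×15.999 = 40.304 g/mol.
Mass of MgO per formula unit = 1.0000 × 40.304 = 40.304 g.
MgO wt% = 40.304 / 142.265 × 100 = 28.33%.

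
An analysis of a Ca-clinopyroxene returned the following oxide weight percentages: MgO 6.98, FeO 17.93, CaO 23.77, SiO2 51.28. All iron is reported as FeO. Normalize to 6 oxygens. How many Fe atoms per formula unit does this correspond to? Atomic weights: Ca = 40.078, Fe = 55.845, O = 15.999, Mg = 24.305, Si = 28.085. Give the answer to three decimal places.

0.586 Fe apfu

MgO: 6.98/40.304 = 0.17318 mol → 0.17318 mol Mg, 0.17318 mol O.
FeO: 17.93/71.844 = 0.24957 mol → 0.24957 mol Fe, 0.24957 mol O.
CaO: 23.77/56.077 = 0.42388 mol → 0.42388 mol Ca, 0.42388 mol O.
SiO2: 51.28/60.083 = 0.85349 mol → 0.85349 mol Si, 1.70698 mol O.
Total oxygen = 2.55361 mol. Normalization factor = 6/2.55361 = 2.34961.
Fe per 6 O = 0.24957 × 2.34961 = 0.586.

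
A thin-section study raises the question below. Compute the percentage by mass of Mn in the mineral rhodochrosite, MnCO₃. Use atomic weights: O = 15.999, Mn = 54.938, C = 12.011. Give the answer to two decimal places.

Formula mass = 1×54.938 + 1×12.011 + 3×15.999 = 114.946 g/mol, of which 54.938 g is Mn.
So Mn makes up 54.938/114.946 = 0.4779 of the mass, i.e. 47.79%.

47.79 weight percent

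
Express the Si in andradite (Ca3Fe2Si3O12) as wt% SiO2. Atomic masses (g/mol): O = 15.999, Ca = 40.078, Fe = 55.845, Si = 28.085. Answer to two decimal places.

35.47 wt%

M(Ca3Fe2Si3O12) = 508.167 g/mol; M(SiO2) = 60.083 g/mol.
Moles SiO2 per formula unit = 3 Si ÷ 1 = 3.0000.
SiO2 fraction = (3.0000 × 60.083) / 508.167 = 180.249/508.167 = 0.3547.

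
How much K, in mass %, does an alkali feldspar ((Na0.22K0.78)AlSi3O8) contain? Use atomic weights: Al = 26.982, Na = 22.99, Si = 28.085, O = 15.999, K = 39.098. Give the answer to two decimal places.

11.10 mass %

M((Na0.22K0.78)AlSi3O8) = 274.783 g/mol.
K contributes 0.78 × 39.098 = 30.496 g per mole.
30.496/274.783 = 0.1110 → 11.10%.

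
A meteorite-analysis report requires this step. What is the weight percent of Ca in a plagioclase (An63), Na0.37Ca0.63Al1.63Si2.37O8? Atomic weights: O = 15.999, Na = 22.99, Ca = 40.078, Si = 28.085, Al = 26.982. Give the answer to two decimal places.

9.27 wt%

M(Na0.37Ca0.63Al1.63Si2.37O8) = 272.290 g/mol.
Ca contributes 0.63 × 40.078 = 25.249 g per mole.
25.249/272.290 = 0.0927 → 9.27%.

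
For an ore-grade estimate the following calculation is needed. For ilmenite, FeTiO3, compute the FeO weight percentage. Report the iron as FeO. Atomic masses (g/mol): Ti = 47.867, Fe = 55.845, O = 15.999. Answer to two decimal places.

47.36 wt%

Molar mass of FeTiO3 = 1*55.845 + 1*47.867 + 3*15.999 = 151.709 g/mol.
Each formula unit contains 1 Fe, equivalent to 1/1 = 1.0000 mol FeO.
M(FeO) = 1×55.845 + 1×15.999 = 71.844 g/mol.
Mass of FeO per formula unit = 1.0000 × 71.844 = 71.844 g.
FeO wt% = 71.844 / 151.709 × 100 = 47.36%.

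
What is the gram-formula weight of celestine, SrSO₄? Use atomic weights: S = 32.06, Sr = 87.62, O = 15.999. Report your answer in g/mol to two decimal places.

M = 1(87.62) + 1(32.06) + 4(15.999)

183.68 g/mol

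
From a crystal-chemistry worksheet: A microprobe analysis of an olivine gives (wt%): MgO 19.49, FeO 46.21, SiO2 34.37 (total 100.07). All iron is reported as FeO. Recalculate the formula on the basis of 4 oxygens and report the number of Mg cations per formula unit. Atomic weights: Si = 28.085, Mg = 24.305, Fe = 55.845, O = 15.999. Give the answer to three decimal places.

MgO: 19.49/40.304 = 0.48357 mol → 0.48357 mol Mg, 0.48357 mol O.
FeO: 46.21/71.844 = 0.64320 mol → 0.64320 mol Fe, 0.64320 mol O.
SiO2: 34.37/60.083 = 0.57204 mol → 0.57204 mol Si, 1.14408 mol O.
Total oxygen = 2.27085 mol. Normalization factor = 4/2.27085 = 1.76145.
Mg per 4 O = 0.48357 × 1.76145 = 0.852.

0.852 Mg apfu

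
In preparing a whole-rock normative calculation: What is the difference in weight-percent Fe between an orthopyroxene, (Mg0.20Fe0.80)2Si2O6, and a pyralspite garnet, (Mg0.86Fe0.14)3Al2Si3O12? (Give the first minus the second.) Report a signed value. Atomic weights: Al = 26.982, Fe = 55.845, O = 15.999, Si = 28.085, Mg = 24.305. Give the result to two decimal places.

Fe in (Mg0.20Fe0.80)2Si2O6: molar mass 251.238 g/mol; 1.60×55.845 = 89.352 g → 35.56 wt%.
Fe in (Mg0.86Fe0.14)3Al2Si3O12: molar mass 416.369 g/mol; 0.42×55.845 = 23.455 g → 5.63 wt%.
Difference = 35.56 − 5.63 = 29.93 percentage points.

29.93 percentage points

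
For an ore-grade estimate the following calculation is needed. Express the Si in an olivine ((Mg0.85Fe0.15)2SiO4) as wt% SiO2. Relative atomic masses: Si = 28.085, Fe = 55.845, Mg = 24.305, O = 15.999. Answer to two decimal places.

Formula mass = 150.153 g/mol.
1 Si → 1.0000 mol SiO2 per formula unit; M(SiO2) = 60.083, so SiO2 mass = 60.083 g.
60.083/150.153 × 100 = 40.01 wt%.

40.01 wt%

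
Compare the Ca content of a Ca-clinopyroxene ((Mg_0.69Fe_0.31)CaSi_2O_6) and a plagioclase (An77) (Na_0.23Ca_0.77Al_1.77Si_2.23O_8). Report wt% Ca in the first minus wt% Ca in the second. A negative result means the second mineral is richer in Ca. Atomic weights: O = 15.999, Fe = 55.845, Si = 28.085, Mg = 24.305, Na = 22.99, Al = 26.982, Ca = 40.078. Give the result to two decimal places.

First mineral: 40.078 g Ca in 226.324 g formula = 17.71 wt% Ca.
Second mineral: 30.860 g Ca in 274.527 g formula = 11.24 wt% Ca.
17.71% − 11.24% gives a difference of 6.47 percentage points.

6.47 percentage points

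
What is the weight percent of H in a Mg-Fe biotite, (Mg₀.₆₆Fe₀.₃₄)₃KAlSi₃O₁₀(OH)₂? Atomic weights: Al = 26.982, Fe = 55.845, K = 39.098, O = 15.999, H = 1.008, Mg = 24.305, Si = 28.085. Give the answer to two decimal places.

0.45 weight percent

Molar mass of (Mg₀.₆₆Fe₀.₃₄)₃KAlSi₃O₁₀(OH)₂: 1.98*24.305 + 1.02*55.845 + 1*39.098 + 1*26.982 + 3*28.085 + 12*15.999 + 2*1.008 = 449.425 g/mol.
Mass of H per formula unit: 2 × 1.008 = 2.016 g.
Weight fraction H = 2.016 / 449.425 = 0.0045.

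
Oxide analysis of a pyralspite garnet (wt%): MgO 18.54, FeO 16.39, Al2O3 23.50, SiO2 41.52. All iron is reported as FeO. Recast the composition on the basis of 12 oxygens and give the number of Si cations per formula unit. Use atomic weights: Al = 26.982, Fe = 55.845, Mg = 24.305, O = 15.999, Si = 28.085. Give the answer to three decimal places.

3.003 Si apfu

MgO (M=40.304): mol = 0.46000; Mg = 0.46000, O = 0.46000.
FeO (M=71.844): mol = 0.22813; Fe = 0.22813, O = 0.22813.
Al2O3 (M=101.961): mol = 0.23048; Al = 0.46096, O = 0.69144.
SiO2 (M=60.083): mol = 0.69104; Si = 0.69104, O = 1.38208.
ΣO = 2.76165; factor = 12/ΣO = 4.34523.
Si apfu = 0.69104 × 4.34523 = 3.003.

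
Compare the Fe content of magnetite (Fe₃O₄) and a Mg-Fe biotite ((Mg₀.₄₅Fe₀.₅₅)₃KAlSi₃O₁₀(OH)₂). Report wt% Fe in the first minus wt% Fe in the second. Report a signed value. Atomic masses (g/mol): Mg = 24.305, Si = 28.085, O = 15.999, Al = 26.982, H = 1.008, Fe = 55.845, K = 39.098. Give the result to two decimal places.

52.73 percentage points

M(Fe₃O₄) = 231.531 g/mol, so wt% Fe = 167.535/231.531 × 100 = 72.36%.
M((Mg₀.₄₅Fe₀.₅₅)₃KAlSi₃O₁₀(OH)₂) = 469.295 g/mol, so wt% Fe = 92.144/469.295 × 100 = 19.63%.
72.36 − 19.63 = 52.73 pp.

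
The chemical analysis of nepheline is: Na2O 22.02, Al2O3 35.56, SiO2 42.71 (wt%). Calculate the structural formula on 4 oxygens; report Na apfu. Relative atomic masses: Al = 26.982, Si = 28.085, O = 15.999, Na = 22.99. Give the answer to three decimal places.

Na2O: 22.02/61.979 = 0.35528 mol → 0.71056 mol Na, 0.35528 mol O.
Al2O3: 35.56/101.961 = 0.34876 mol → 0.69752 mol Al, 1.04628 mol O.
SiO2: 42.71/60.083 = 0.71085 mol → 0.71085 mol Si, 1.42170 mol O.
Total oxygen = 2.82326 mol. Normalization factor = 4/2.82326 = 1.41680.
Na per 4 O = 0.71056 × 1.41680 = 1.007.

1.007 Na apfu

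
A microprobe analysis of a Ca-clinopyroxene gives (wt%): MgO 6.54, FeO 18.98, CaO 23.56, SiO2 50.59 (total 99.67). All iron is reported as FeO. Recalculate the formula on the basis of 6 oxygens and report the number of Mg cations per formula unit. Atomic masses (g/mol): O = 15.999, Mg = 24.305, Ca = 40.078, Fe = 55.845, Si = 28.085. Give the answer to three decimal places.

6.54 wt% MgO ÷ 40.304 g/mol = 0.16227 mol, giving 0.16227 Mg and 0.16227 O.
18.98 wt% FeO ÷ 71.844 g/mol = 0.26418 mol, giving 0.26418 Fe and 0.26418 O.
23.56 wt% CaO ÷ 56.077 g/mol = 0.42014 mol, giving 0.42014 Ca and 0.42014 O.
50.59 wt% SiO2 ÷ 60.083 g/mol = 0.84200 mol, giving 0.84200 Si and 1.68400 O.
Oxygen sums to 2.53059; scaling by 6/2.53059 = 2.37099 puts the formula on 6 O.
Mg: 0.16227 × 2.37099 = 0.385 atoms per formula unit.

0.385 Mg apfu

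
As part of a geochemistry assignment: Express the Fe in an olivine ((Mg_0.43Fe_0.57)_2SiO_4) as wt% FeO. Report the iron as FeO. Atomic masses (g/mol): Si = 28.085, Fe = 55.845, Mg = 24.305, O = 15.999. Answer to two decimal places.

M((Mg_0.43Fe_0.57)_2SiO_4) = 176.647 g/mol; M(FeO) = 71.844 g/mol.
Moles FeO per formula unit = 1.14 Fe ÷ 1 = 1.1400.
FeO fraction = (1.1400 × 71.844) / 176.647 = 81.902/176.647 = 0.4636.

46.36 wt%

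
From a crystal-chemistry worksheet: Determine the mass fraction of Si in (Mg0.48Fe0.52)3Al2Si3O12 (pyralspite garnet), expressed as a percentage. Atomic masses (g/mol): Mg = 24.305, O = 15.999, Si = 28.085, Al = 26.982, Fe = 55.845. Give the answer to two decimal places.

M((Mg0.48Fe0.52)3Al2Si3O12) = 452.324 g/mol.
Si contributes 3 × 28.085 = 84.255 g per mole.
84.255/452.324 = 0.1863 → 18.63%.

18.63 mass %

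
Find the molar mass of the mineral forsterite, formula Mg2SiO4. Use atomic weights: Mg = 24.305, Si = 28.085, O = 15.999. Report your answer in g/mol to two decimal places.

The formula mass is the sum 2·24.305 + 1·28.085 + 4·15.999.

140.69 g/mol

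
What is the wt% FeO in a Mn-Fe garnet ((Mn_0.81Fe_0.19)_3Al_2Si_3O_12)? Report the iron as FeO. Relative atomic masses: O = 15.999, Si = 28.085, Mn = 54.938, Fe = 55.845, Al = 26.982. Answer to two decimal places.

Molar mass of (Mn_0.81Fe_0.19)_3Al_2Si_3O_12 = 2.43×54.938 + 0.57×55.845 + 2×26.982 + 3×28.085 + 12×15.999 = 495.538 g/mol.
Each formula unit contains 0.57 Fe, equivalent to 0.57/1 = 0.5700 mol FeO.
M(FeO) = 1×55.845 + 1×15.999 = 71.844 g/mol.
Mass of FeO per formula unit = 0.5700 × 71.844 = 40.951 g.
FeO wt% = 40.951 / 495.538 × 100 = 8.26%.

8.26 wt%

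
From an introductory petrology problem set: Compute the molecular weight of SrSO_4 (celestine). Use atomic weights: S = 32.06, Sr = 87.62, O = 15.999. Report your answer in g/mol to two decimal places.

183.68 g/mol

M = 1*87.62 + 1*32.06 + 4*15.999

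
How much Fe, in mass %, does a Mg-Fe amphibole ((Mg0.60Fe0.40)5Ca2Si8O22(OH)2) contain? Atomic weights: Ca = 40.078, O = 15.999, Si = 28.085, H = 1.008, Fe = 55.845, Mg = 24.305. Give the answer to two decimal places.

12.76 mass %

M((Mg0.60Fe0.40)5Ca2Si8O22(OH)2) = 875.433 g/mol.
Fe contributes 2 × 55.845 = 111.690 g per mole.
111.690/875.433 = 0.1276 → 12.76%.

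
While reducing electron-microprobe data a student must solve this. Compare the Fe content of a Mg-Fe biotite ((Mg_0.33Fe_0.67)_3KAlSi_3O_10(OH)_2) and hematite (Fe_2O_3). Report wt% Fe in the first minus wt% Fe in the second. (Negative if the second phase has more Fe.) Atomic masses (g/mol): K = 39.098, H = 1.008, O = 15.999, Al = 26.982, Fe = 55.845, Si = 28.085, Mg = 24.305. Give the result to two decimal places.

-46.59 percentage points

First mineral: 112.248 g Fe in 480.649 g formula = 23.35 wt% Fe.
Second mineral: 111.690 g Fe in 159.687 g formula = 69.94 wt% Fe.
23.35% − 69.94% gives a difference of -46.59 percentage points.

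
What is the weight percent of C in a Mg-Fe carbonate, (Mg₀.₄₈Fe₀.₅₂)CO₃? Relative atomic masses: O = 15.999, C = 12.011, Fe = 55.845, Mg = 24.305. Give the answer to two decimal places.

Formula mass = 0.48·24.305 + 0.52·55.845 + 1·12.011 + 3·15.999 = 100.714 g/mol, of which 12.011 g is C.
So C makes up 12.011/100.714 = 0.1193 of the mass, i.e. 11.93%.

11.93 wt%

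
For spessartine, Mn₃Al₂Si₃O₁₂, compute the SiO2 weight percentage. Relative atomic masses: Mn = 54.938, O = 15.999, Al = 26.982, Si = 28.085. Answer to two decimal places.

Formula mass = 495.021 g/mol.
3 Si → 3.0000 mol SiO2 per formula unit; M(SiO2) = 60.083, so SiO2 mass = 180.249 g.
180.249/495.021 × 100 = 36.41 wt%.

36.41 wt%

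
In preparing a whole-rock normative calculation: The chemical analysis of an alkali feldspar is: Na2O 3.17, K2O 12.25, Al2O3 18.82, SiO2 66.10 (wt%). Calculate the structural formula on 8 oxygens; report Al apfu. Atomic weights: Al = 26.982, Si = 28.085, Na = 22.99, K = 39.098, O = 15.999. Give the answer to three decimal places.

Na2O: 3.17/61.979 = 0.05115 mol → 0.10230 mol Na, 0.05115 mol O.
K2O: 12.25/94.195 = 0.13005 mol → 0.26010 mol K, 0.13005 mol O.
Al2O3: 18.82/101.961 = 0.18458 mol → 0.36916 mol Al, 0.55374 mol O.
SiO2: 66.10/60.083 = 1.10014 mol → 1.10014 mol Si, 2.20028 mol O.
Total oxygen = 2.93522 mol. Normalization factor = 8/2.93522 = 2.72552.
Al per 8 O = 0.36916 × 2.72552 = 1.006.

1.006 Al apfu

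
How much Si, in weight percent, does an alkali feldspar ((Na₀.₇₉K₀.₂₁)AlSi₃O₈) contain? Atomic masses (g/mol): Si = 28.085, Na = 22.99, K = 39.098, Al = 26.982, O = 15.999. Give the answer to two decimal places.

Formula mass = 0.79×22.99 + 0.21×39.098 + 1×26.982 + 3×28.085 + 8×15.999 = 265.602 g/mol, of which 84.255 g is Si.
So Si makes up 84.255/265.602 = 0.3172 of the mass, i.e. 31.72%.

31.72 weight percent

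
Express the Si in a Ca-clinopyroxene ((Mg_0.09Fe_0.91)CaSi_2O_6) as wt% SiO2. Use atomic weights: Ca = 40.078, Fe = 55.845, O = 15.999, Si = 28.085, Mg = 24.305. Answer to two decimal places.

M((Mg_0.09Fe_0.91)CaSi_2O_6) = 245.248 g/mol; M(SiO2) = 60.083 g/mol.
Moles SiO2 per formula unit = 2 Si ÷ 1 = 2.0000.
SiO2 fraction = (2.0000 × 60.083) / 245.248 = 120.166/245.248 = 0.4900.

49.00 wt%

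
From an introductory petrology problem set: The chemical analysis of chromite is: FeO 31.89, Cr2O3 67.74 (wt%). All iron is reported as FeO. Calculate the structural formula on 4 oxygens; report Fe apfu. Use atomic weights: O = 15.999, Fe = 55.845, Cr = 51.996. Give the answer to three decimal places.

FeO: 31.89/71.844 = 0.44388 mol → 0.44388 mol Fe, 0.44388 mol O.
Cr2O3: 67.74/151.989 = 0.44569 mol → 0.89138 mol Cr, 1.33707 mol O.
Total oxygen = 1.78095 mol. Normalization factor = 4/1.78095 = 2.24599.
Fe per 4 O = 0.44388 × 2.24599 = 0.997.

0.997 Fe apfu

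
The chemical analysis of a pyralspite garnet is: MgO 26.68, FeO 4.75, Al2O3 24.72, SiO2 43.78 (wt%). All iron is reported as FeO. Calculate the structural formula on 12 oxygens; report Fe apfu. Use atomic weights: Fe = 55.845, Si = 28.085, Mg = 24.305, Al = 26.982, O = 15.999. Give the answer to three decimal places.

26.68 wt% MgO ÷ 40.304 g/mol = 0.66197 mol, giving 0.66197 Mg and 0.66197 O.
4.75 wt% FeO ÷ 71.844 g/mol = 0.06612 mol, giving 0.06612 Fe and 0.06612 O.
24.72 wt% Al2O3 ÷ 101.961 g/mol = 0.24245 mol, giving 0.48490 Al and 0.72735 O.
43.78 wt% SiO2 ÷ 60.083 g/mol = 0.72866 mol, giving 0.72866 Si and 1.45732 O.
Oxygen sums to 2.91276; scaling by 12/2.91276 = 4.11980 puts the formula on 12 O.
Fe: 0.06612 × 4.11980 = 0.272 atoms per formula unit.

0.272 Fe apfu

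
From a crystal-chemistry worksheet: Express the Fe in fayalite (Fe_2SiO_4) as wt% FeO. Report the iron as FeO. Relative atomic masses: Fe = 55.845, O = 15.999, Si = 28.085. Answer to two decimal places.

M(Fe_2SiO_4) = 203.771 g/mol; M(FeO) = 71.844 g/mol.
Moles FeO per formula unit = 2 Fe ÷ 1 = 2.0000.
FeO fraction = (2.0000 × 71.844) / 203.771 = 143.688/203.771 = 0.7051.

70.51 wt%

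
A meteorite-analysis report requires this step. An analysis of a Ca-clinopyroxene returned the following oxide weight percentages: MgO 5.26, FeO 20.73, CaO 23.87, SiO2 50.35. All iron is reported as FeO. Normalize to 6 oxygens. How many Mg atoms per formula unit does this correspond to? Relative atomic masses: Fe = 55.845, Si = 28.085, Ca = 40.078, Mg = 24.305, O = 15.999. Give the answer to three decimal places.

MgO: 5.26/40.304 = 0.13051 mol → 0.13051 mol Mg, 0.13051 mol O.
FeO: 20.73/71.844 = 0.28854 mol → 0.28854 mol Fe, 0.28854 mol O.
CaO: 23.87/56.077 = 0.42566 mol → 0.42566 mol Ca, 0.42566 mol O.
SiO2: 50.35/60.083 = 0.83801 mol → 0.83801 mol Si, 1.67602 mol O.
Total oxygen = 2.52073 mol. Normalization factor = 6/2.52073 = 2.38026.
Mg per 6 O = 0.13051 × 2.38026 = 0.311.

0.311 Mg apfu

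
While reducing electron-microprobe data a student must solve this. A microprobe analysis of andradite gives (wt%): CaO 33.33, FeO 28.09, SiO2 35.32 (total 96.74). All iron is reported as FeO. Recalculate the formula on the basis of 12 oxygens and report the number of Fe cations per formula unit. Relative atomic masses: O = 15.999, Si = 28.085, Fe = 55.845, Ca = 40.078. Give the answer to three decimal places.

2.171 Fe apfu

CaO: 33.33/56.077 = 0.59436 mol → 0.59436 mol Ca, 0.59436 mol O.
FeO: 28.09/71.844 = 0.39099 mol → 0.39099 mol Fe, 0.39099 mol O.
SiO2: 35.32/60.083 = 0.58785 mol → 0.58785 mol Si, 1.17570 mol O.
Total oxygen = 2.16105 mol. Normalization factor = 12/2.16105 = 5.55286.
Fe per 12 O = 0.39099 × 5.55286 = 2.171.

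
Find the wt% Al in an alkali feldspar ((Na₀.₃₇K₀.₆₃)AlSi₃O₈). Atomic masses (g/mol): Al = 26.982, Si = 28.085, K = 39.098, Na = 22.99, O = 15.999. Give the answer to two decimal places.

Formula mass = 0.37×22.99 + 0.63×39.098 + 1×26.982 + 3×28.085 + 8×15.999 = 272.367 g/mol, of which 26.982 g is Al.
So Al makes up 26.982/272.367 = 0.0991 of the mass, i.e. 9.91%.

9.91 wt%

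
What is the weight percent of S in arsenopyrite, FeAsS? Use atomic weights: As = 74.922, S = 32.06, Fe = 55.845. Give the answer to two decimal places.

19.69 wt%

M(FeAsS) = 162.827 g/mol.
S contributes 1 × 32.06 = 32.060 g per mole.
32.060/162.827 = 0.1969 → 19.69%.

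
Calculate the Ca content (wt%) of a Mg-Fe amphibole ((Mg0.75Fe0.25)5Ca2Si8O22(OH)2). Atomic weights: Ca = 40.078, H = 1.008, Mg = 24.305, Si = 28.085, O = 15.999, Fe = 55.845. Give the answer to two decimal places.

Molar mass of (Mg0.75Fe0.25)5Ca2Si8O22(OH)2: 3.75*24.305 + 1.25*55.845 + 2*40.078 + 8*28.085 + 24*15.999 + 2*1.008 = 851.778 g/mol.
Mass of Ca per formula unit: 2 × 40.078 = 80.156 g.
Weight fraction Ca = 80.156 / 851.778 = 0.0941.

9.41 wt%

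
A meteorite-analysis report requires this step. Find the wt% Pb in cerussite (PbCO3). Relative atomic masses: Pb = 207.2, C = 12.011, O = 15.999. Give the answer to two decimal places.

77.54 wt%

M(PbCO3) = 267.208 g/mol.
Pb contributes 1 × 207.2 = 207.200 g per mole.
207.200/267.208 = 0.7754 → 77.54%.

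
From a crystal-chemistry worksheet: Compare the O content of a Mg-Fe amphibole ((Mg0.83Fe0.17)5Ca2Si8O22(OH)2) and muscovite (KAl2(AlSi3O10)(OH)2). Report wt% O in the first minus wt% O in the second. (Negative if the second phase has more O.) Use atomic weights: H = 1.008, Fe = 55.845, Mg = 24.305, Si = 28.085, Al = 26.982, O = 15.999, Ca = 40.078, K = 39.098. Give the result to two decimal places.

-2.44 percentage points

O in (Mg0.83Fe0.17)5Ca2Si8O22(OH)2: molar mass 839.162 g/mol; 24×15.999 = 383.976 g → 45.76 wt%.
O in KAl2(AlSi3O10)(OH)2: molar mass 398.303 g/mol; 12×15.999 = 191.988 g → 48.20 wt%.
Difference = 45.76 − 48.20 = -2.44 percentage points.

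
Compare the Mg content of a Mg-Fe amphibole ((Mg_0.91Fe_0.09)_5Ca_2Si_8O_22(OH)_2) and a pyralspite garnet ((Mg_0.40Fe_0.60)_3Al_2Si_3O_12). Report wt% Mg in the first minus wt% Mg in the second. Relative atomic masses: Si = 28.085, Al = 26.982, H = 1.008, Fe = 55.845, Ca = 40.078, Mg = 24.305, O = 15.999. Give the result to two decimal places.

7.04 percentage points

Mg in (Mg_0.91Fe_0.09)_5Ca_2Si_8O_22(OH)_2: molar mass 826.546 g/mol; 4.55×24.305 = 110.588 g → 13.38 wt%.
Mg in (Mg_0.40Fe_0.60)_3Al_2Si_3O_12: molar mass 459.894 g/mol; 1.20×24.305 = 29.166 g → 6.34 wt%.
Difference = 13.38 − 6.34 = 7.04 percentage points.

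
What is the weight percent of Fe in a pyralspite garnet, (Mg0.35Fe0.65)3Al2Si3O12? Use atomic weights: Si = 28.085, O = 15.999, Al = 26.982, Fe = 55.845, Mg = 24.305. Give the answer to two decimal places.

Molar mass of (Mg0.35Fe0.65)3Al2Si3O12: 1.05·24.305 + 1.95·55.845 + 2·26.982 + 3·28.085 + 12·15.999 = 464.625 g/mol.
Mass of Fe per formula unit: 1.95 × 55.845 = 108.898 g.
Weight fraction Fe = 108.898 / 464.625 = 0.2344.

23.44 mass %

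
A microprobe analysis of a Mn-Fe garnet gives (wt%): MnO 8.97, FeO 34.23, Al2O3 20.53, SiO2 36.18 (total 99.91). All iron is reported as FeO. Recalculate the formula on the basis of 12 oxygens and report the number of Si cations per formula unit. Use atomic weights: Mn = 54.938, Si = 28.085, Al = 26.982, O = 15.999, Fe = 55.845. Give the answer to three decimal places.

MnO (M=70.937): mol = 0.12645; Mn = 0.12645, O = 0.12645.
FeO (M=71.844): mol = 0.47645; Fe = 0.47645, O = 0.47645.
Al2O3 (M=101.961): mol = 0.20135; Al = 0.40270, O = 0.60405.
SiO2 (M=60.083): mol = 0.60217; Si = 0.60217, O = 1.20434.
ΣO = 2.41129; factor = 12/ΣO = 4.97659.
Si apfu = 0.60217 × 4.97659 = 2.997.

2.997 Si apfu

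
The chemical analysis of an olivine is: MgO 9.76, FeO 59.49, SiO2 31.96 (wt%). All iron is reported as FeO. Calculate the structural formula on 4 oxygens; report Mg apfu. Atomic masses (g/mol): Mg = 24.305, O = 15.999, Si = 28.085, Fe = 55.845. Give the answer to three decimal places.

MgO (M=40.304): mol = 0.24216; Mg = 0.24216, O = 0.24216.
FeO (M=71.844): mol = 0.82804; Fe = 0.82804, O = 0.82804.
SiO2 (M=60.083): mol = 0.53193; Si = 0.53193, O = 1.06386.
ΣO = 2.13406; factor = 4/ΣO = 1.87436.
Mg apfu = 0.24216 × 1.87436 = 0.454.

0.454 Mg apfu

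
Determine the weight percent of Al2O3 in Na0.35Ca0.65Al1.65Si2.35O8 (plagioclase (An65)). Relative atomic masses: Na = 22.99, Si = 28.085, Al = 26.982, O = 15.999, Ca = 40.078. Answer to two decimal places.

Formula mass = 272.609 g/mol.
1.65 Al → 0.8250 mol Al2O3 per formula unit; M(Al2O3) = 101.961, so Al2O3 mass = 84.118 g.
84.118/272.609 × 100 = 30.86 wt%.

30.86 wt%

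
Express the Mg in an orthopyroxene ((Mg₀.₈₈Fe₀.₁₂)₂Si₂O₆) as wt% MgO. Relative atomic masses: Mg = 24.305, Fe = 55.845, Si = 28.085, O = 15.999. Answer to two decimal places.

M((Mg₀.₈₈Fe₀.₁₂)₂Si₂O₆) = 208.344 g/mol; M(MgO) = 40.304 g/mol.
Moles MgO per formula unit = 1.76 Mg ÷ 1 = 1.7600.
MgO fraction = (1.7600 × 40.304) / 208.344 = 70.935/208.344 = 0.3405.

34.05 wt%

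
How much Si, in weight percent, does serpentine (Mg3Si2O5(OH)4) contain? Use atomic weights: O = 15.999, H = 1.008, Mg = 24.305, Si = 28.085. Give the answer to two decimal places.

M(Mg3Si2O5(OH)4) = 277.108 g/mol.
Si contributes 2 × 28.085 = 56.170 g per mole.
56.170/277.108 = 0.2027 → 20.27%.

20.27 weight percent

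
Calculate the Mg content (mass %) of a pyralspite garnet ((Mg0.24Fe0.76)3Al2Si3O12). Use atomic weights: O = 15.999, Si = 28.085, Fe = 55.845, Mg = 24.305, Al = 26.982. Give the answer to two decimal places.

Formula mass = 0.72·24.305 + 2.28·55.845 + 2·26.982 + 3·28.085 + 12·15.999 = 475.033 g/mol, of which 17.500 g is Mg.
So Mg makes up 17.500/475.033 = 0.0368 of the mass, i.e. 3.68%.

3.68 mass %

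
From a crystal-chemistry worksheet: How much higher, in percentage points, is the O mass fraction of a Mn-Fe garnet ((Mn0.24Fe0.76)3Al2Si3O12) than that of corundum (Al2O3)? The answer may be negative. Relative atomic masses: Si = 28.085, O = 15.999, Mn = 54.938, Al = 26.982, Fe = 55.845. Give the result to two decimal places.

-8.45 percentage points

O in (Mn0.24Fe0.76)3Al2Si3O12: molar mass 497.089 g/mol; 12×15.999 = 191.988 g → 38.62 wt%.
O in Al2O3: molar mass 101.961 g/mol; 3×15.999 = 47.997 g → 47.07 wt%.
Difference = 38.62 − 47.07 = -8.45 percentage points.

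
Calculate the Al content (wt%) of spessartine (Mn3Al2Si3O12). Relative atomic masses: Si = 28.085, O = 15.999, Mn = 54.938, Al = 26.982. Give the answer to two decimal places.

10.90 wt%

M(Mn3Al2Si3O12) = 495.021 g/mol.
Al contributes 2 × 26.982 = 53.964 g per mole.
53.964/495.021 = 0.1090 → 10.90%.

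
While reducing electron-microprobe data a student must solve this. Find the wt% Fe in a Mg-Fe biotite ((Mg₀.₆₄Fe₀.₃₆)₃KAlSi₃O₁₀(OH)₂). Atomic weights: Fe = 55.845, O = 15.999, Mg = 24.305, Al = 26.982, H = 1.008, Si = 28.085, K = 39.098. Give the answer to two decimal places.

Molar mass of (Mg₀.₆₄Fe₀.₃₆)₃KAlSi₃O₁₀(OH)₂: 1.92·24.305 + 1.08·55.845 + 1·39.098 + 1·26.982 + 3·28.085 + 12·15.999 + 2·1.008 = 451.317 g/mol.
Mass of Fe per formula unit: 1.08 × 55.845 = 60.313 g.
Weight fraction Fe = 60.313 / 451.317 = 0.1336.

13.36 wt%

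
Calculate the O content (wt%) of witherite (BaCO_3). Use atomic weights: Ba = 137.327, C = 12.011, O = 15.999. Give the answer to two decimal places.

Molar mass of BaCO_3: 1·137.327 + 1·12.011 + 3·15.999 = 197.335 g/mol.
Mass of O per formula unit: 3 × 15.999 = 47.997 g.
Weight fraction O = 47.997 / 197.335 = 0.2432.

24.32 wt%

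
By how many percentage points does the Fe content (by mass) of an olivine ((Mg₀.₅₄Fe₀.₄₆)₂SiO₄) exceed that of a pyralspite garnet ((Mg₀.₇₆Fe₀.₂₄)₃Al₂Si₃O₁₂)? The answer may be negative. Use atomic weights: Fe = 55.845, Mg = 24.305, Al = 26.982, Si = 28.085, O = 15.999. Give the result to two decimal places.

Fe in (Mg₀.₅₄Fe₀.₄₆)₂SiO₄: molar mass 169.708 g/mol; 0.92×55.845 = 51.377 g → 30.27 wt%.
Fe in (Mg₀.₇₆Fe₀.₂₄)₃Al₂Si₃O₁₂: molar mass 425.831 g/mol; 0.72×55.845 = 40.208 g → 9.44 wt%.
Difference = 30.27 − 9.44 = 20.83 percentage points.

20.83 percentage points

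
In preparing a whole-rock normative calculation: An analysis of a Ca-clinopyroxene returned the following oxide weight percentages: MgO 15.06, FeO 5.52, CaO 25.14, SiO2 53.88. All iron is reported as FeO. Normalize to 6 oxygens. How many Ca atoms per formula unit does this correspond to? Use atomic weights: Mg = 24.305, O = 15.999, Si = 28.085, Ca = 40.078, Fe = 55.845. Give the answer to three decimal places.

MgO (M=40.304): mol = 0.37366; Mg = 0.37366, O = 0.37366.
FeO (M=71.844): mol = 0.07683; Fe = 0.07683, O = 0.07683.
CaO (M=56.077): mol = 0.44831; Ca = 0.44831, O = 0.44831.
SiO2 (M=60.083): mol = 0.89676; Si = 0.89676, O = 1.79352.
ΣO = 2.69232; factor = 6/ΣO = 2.22856.
Ca apfu = 0.44831 × 2.22856 = 0.999.

0.999 Ca apfu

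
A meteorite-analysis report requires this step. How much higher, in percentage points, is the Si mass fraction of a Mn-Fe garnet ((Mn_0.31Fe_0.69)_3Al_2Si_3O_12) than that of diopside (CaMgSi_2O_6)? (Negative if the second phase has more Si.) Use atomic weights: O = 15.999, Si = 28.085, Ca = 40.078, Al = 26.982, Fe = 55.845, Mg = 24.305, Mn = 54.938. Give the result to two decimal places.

M((Mn_0.31Fe_0.69)_3Al_2Si_3O_12) = 496.898 g/mol, so wt% Si = 84.255/496.898 × 100 = 16.96%.
M(CaMgSi_2O_6) = 216.547 g/mol, so wt% Si = 56.170/216.547 × 100 = 25.94%.
16.96 − 25.94 = -8.98 pp.

-8.98 percentage points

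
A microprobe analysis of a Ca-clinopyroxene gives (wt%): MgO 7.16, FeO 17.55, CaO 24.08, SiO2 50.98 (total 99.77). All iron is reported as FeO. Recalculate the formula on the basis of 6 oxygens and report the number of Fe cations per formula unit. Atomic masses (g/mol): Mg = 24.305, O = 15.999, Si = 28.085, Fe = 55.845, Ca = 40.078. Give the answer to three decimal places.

7.16 wt% MgO ÷ 40.304 g/mol = 0.17765 mol, giving 0.17765 Mg and 0.17765 O.
17.55 wt% FeO ÷ 71.844 g/mol = 0.24428 mol, giving 0.24428 Fe and 0.24428 O.
24.08 wt% CaO ÷ 56.077 g/mol = 0.42941 mol, giving 0.42941 Ca and 0.42941 O.
50.98 wt% SiO2 ÷ 60.083 g/mol = 0.84849 mol, giving 0.84849 Si and 1.69698 O.
Oxygen sums to 2.54832; scaling by 6/2.54832 = 2.35449 puts the formula on 6 O.
Fe: 0.24428 × 2.35449 = 0.575 atoms per formula unit.

0.575 Fe apfu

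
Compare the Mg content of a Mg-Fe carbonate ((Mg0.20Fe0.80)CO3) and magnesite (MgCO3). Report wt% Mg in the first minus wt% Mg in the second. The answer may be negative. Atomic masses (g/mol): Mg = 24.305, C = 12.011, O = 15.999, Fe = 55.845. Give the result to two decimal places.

-24.39 percentage points

M((Mg0.20Fe0.80)CO3) = 109.545 g/mol, so wt% Mg = 4.861/109.545 × 100 = 4.44%.
M(MgCO3) = 84.313 g/mol, so wt% Mg = 24.305/84.313 × 100 = 28.83%.
4.44 − 28.83 = -24.39 pp.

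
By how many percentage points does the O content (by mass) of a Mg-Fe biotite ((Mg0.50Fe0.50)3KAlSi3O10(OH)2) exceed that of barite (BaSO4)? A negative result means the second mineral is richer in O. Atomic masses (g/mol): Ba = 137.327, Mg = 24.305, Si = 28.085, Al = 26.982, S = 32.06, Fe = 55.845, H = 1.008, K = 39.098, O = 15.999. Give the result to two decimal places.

M((Mg0.50Fe0.50)3KAlSi3O10(OH)2) = 464.564 g/mol, so wt% O = 191.988/464.564 × 100 = 41.33%.
M(BaSO4) = 233.383 g/mol, so wt% O = 63.996/233.383 × 100 = 27.42%.
41.33 − 27.42 = 13.91 pp.

13.91 percentage points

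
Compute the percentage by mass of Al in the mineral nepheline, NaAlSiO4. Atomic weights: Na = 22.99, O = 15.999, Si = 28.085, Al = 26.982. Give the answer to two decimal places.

18.99 mass %

Molar mass of NaAlSiO4: 1×22.99 + 1×26.982 + 1×28.085 + 4×15.999 = 142.053 g/mol.
Mass of Al per formula unit: 1 × 26.982 = 26.982 g.
Weight fraction Al = 26.982 / 142.053 = 0.1899.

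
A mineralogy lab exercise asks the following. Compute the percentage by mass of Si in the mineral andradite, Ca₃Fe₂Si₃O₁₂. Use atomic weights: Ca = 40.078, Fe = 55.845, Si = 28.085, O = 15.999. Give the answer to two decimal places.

16.58 weight percent

Formula mass = 3*40.078 + 2*55.845 + 3*28.085 + 12*15.999 = 508.167 g/mol, of which 84.255 g is Si.
So Si makes up 84.255/508.167 = 0.1658 of the mass, i.e. 16.58%.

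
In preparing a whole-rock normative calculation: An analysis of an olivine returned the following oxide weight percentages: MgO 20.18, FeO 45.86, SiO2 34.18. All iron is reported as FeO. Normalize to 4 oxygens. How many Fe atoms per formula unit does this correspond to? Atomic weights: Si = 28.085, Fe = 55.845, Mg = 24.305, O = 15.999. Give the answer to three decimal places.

20.18 wt% MgO ÷ 40.304 g/mol = 0.50069 mol, giving 0.50069 Mg and 0.50069 O.
45.86 wt% FeO ÷ 71.844 g/mol = 0.63833 mol, giving 0.63833 Fe and 0.63833 O.
34.18 wt% SiO2 ÷ 60.083 g/mol = 0.56888 mol, giving 0.56888 Si and 1.13776 O.
Oxygen sums to 2.27678; scaling by 4/2.27678 = 1.75687 puts the formula on 4 O.
Fe: 0.63833 × 1.75687 = 1.121 atoms per formula unit.

1.121 Fe apfu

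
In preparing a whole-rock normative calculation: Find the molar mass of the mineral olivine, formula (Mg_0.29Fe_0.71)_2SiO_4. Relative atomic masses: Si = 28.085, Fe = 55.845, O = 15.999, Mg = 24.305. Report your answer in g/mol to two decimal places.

M = 0.58*24.305 + 1.42*55.845 + 1*28.085 + 4*15.999

185.48 g/mol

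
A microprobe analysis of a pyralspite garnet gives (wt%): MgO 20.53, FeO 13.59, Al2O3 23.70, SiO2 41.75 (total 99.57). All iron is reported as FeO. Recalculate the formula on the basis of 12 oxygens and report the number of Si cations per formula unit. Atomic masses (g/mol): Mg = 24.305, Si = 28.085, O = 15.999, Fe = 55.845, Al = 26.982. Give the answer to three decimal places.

20.53 wt% MgO ÷ 40.304 g/mol = 0.50938 mol, giving 0.50938 Mg and 0.50938 O.
13.59 wt% FeO ÷ 71.844 g/mol = 0.18916 mol, giving 0.18916 Fe and 0.18916 O.
23.70 wt% Al2O3 ÷ 101.961 g/mol = 0.23244 mol, giving 0.46488 Al and 0.69732 O.
41.75 wt% SiO2 ÷ 60.083 g/mol = 0.69487 mol, giving 0.69487 Si and 1.38974 O.
Oxygen sums to 2.78560; scaling by 12/2.78560 = 4.30787 puts the formula on 12 O.
Si: 0.69487 × 4.30787 = 2.993 atoms per formula unit.

2.993 Si apfu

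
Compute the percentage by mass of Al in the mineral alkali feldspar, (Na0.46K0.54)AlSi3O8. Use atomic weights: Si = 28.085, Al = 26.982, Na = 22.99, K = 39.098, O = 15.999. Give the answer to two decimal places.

Molar mass of (Na0.46K0.54)AlSi3O8: 0.46·22.99 + 0.54·39.098 + 1·26.982 + 3·28.085 + 8·15.999 = 270.917 g/mol.
Mass of Al per formula unit: 1 × 26.982 = 26.982 g.
Weight fraction Al = 26.982 / 270.917 = 0.0996.

9.96 mass %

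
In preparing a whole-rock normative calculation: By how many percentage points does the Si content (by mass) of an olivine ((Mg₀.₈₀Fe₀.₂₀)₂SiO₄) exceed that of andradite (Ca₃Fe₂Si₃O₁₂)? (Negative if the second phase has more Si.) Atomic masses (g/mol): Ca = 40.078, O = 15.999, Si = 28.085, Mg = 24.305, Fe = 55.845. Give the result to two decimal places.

M((Mg₀.₈₀Fe₀.₂₀)₂SiO₄) = 153.307 g/mol, so wt% Si = 28.085/153.307 × 100 = 18.32%.
M(Ca₃Fe₂Si₃O₁₂) = 508.167 g/mol, so wt% Si = 84.255/508.167 × 100 = 16.58%.
18.32 − 16.58 = 1.74 pp.

1.74 percentage points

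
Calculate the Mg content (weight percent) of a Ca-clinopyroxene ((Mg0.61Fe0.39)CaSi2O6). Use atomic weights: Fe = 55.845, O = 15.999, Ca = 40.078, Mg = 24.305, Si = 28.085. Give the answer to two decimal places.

6.48 weight percent

Formula mass = 0.61*24.305 + 0.39*55.845 + 1*40.078 + 2*28.085 + 6*15.999 = 228.848 g/mol, of which 14.826 g is Mg.
So Mg makes up 14.826/228.848 = 0.0648 of the mass, i.e. 6.48%.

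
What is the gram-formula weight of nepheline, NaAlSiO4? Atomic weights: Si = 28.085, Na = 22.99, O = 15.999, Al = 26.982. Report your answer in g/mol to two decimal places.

M = 1(22.99) + 1(26.982) + 1(28.085) + 4(15.999)

142.05 g/mol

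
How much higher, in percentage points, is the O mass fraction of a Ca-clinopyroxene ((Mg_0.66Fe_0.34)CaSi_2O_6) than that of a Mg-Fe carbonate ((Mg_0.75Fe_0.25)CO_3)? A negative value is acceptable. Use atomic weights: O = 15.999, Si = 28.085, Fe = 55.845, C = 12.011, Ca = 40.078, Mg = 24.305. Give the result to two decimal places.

-9.82 percentage points

M((Mg_0.66Fe_0.34)CaSi_2O_6) = 227.271 g/mol, so wt% O = 95.994/227.271 × 100 = 42.24%.
M((Mg_0.75Fe_0.25)CO_3) = 92.198 g/mol, so wt% O = 47.997/92.198 × 100 = 52.06%.
42.24 − 52.06 = -9.82 pp.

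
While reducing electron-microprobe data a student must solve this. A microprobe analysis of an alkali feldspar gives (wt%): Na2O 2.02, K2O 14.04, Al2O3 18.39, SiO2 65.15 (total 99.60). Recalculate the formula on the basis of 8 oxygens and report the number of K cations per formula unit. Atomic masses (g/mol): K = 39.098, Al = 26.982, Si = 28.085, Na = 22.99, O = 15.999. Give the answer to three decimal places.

0.825 K apfu

2.02 wt% Na2O ÷ 61.979 g/mol = 0.03259 mol, giving 0.06518 Na and 0.03259 O.
14.04 wt% K2O ÷ 94.195 g/mol = 0.14905 mol, giving 0.29810 K and 0.14905 O.
18.39 wt% Al2O3 ÷ 101.961 g/mol = 0.18036 mol, giving 0.36072 Al and 0.54108 O.
65.15 wt% SiO2 ÷ 60.083 g/mol = 1.08433 mol, giving 1.08433 Si and 2.16866 O.
Oxygen sums to 2.89138; scaling by 8/2.89138 = 2.76684 puts the formula on 8 O.
K: 0.29810 × 2.76684 = 0.825 atoms per formula unit.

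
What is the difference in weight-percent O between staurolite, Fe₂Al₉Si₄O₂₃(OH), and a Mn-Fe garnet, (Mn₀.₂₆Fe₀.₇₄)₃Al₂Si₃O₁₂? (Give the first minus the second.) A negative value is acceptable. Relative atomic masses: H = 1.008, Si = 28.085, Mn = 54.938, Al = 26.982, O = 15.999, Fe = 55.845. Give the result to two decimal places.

M(Fe₂Al₉Si₄O₂₃(OH)) = 851.852 g/mol, so wt% O = 383.976/851.852 × 100 = 45.08%.
M((Mn₀.₂₆Fe₀.₇₄)₃Al₂Si₃O₁₂) = 497.035 g/mol, so wt% O = 191.988/497.035 × 100 = 38.63%.
45.08 − 38.63 = 6.45 pp.

6.45 percentage points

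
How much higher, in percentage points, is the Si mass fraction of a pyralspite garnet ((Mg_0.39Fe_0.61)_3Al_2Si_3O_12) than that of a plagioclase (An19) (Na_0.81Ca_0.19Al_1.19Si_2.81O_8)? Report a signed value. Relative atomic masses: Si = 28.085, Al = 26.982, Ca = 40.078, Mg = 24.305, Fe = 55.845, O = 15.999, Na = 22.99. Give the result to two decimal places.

-11.47 percentage points

Si in (Mg_0.39Fe_0.61)_3Al_2Si_3O_12: molar mass 460.840 g/mol; 3×28.085 = 84.255 g → 18.28 wt%.
Si in Na_0.81Ca_0.19Al_1.19Si_2.81O_8: molar mass 265.256 g/mol; 2.81×28.085 = 78.919 g → 29.75 wt%.
Difference = 18.28 − 29.75 = -11.47 percentage points.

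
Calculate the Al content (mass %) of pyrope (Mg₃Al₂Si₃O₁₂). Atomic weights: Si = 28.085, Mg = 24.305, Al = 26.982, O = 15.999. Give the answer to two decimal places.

13.39 mass %

Formula mass = 3×24.305 + 2×26.982 + 3×28.085 + 12×15.999 = 403.122 g/mol, of which 53.964 g is Al.
So Al makes up 53.964/403.122 = 0.1339 of the mass, i.e. 13.39%.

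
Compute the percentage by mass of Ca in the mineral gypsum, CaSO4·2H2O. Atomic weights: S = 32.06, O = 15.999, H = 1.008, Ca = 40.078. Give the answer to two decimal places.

23.28 mass %

M(CaSO4·2H2O) = 172.164 g/mol.
Ca contributes 1 × 40.078 = 40.078 g per mole.
40.078/172.164 = 0.2328 → 23.28%.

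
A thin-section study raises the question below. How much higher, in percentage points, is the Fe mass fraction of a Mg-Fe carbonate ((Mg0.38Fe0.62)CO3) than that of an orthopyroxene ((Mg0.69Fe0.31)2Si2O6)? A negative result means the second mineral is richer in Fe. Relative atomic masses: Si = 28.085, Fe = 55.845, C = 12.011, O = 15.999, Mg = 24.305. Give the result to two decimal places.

First mineral: 34.624 g Fe in 103.868 g formula = 33.33 wt% Fe.
Second mineral: 34.624 g Fe in 220.329 g formula = 15.71 wt% Fe.
33.33% − 15.71% gives a difference of 17.62 percentage points.

17.62 percentage points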